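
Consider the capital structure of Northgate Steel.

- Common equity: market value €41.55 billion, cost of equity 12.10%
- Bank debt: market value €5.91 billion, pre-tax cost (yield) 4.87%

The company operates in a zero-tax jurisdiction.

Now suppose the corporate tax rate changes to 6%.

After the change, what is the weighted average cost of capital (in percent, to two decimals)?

11.16%

After the change:
Total capital V = 41.55 + 5.91 = 47.46.
Equity: weight = 41.55/47.46 = 0.8755; cost = 12.1%.
Bank debt: weight = 5.91/47.46 = 0.1245; after-tax cost = 4.87% × (1 − 6%) = 4.5778%.
WACC = 0.8755 × 12.1000% + 0.1245 × 4.5778% = 11.1633%.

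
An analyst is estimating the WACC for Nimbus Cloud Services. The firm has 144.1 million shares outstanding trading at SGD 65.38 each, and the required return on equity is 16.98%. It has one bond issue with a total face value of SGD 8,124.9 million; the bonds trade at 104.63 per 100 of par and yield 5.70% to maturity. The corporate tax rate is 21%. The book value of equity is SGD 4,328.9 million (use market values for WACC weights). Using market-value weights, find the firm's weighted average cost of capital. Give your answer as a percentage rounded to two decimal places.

Market value of equity E = 65.38 × 144.1m = 9421.258m. Market value of debt D = 8124.9m × 104.63/100 = 8501.08287m.
Total capital V = 9421.258 + 8501.08287 = 17922.34087.
Equity: weight = 9421.258/17922.34087 = 0.5257; cost = 16.98%.
Bonds outstanding: weight = 8501.08287/17922.34087 = 0.4743; after-tax cost = 5.7% × (1 − 21%) = 4.5030%.
WACC = 0.5257 × 16.9800% + 0.4743 × 4.5030% = 11.0618%.

11.06%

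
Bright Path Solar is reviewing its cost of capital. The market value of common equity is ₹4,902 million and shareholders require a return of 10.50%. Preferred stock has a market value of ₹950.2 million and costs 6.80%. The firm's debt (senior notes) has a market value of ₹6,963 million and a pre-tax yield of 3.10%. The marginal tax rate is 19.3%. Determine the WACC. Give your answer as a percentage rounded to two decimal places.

Total capital V = 4902 + 950.2 + 6963 = 12815.2.
Equity: weight = 4902/12815.2 = 0.3825; cost = 10.5%.
Preferred: weight = 950.2/12815.2 = 0.0741; cost = 6.8%.
Senior notes: weight = 6963/12815.2 = 0.5433; after-tax cost = 3.1% × (1 − 19.3%) = 2.5017%.
WACC = 0.3825 × 10.5000% + 0.0741 × 6.8000% + 0.5433 × 2.5017% = 5.8799%.

5.88%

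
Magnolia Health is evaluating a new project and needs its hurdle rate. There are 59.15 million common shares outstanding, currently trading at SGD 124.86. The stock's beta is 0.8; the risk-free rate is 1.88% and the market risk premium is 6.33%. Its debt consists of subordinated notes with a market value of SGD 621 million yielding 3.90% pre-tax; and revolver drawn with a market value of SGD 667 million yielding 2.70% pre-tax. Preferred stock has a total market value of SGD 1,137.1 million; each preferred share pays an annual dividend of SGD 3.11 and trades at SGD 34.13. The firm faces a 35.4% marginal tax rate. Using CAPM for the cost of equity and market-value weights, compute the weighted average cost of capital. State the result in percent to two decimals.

6.56%

Cost of equity via CAPM: Re = 1.88% + 0.8 × 6.33% = 6.9440%.
Cost of preferred: Rp = 3.11 / 34.13 = 9.1122%.
Market value of equity E = 124.86 × 59.15m = 7385.469m.
Total capital V = 7385.469 + 1137.1 + 621 + 667 = 9810.569.
Equity: weight = 7385.469/9810.569 = 0.7528; cost = 6.944%.
Preferred: weight = 1137.1/9810.569 = 0.1159; cost = 9.1122%.
Subordinated notes: weight = 621/9810.569 = 0.0633; after-tax cost = 3.9% × (1 − 35.4%) = 2.5194%.
Revolver drawn: weight = 667/9810.569 = 0.0680; after-tax cost = 2.7% × (1 − 35.4%) = 1.7442%.
WACC = 0.7528 × 6.9440% + 0.1159 × 9.1122% + 0.0633 × 2.5194% + 0.0680 × 1.7442% = 6.5617%.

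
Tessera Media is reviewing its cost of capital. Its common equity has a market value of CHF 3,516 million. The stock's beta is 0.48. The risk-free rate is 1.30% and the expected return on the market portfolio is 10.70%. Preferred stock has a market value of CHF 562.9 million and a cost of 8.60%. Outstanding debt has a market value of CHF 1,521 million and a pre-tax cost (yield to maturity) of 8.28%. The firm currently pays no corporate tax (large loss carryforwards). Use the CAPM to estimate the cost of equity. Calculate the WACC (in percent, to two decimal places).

Market risk premium = 10.7% − 1.3% = 9.4%.
Cost of equity via CAPM: Re = 1.3% + 0.48 × 9.4% = 5.8120%.
Total capital V = 3516 + 562.9 + 1521 = 5599.9.
Equity: weight = 3516/5599.9 = 0.6279; cost = 5.812%.
Preferred: weight = 562.9/5599.9 = 0.1005; cost = 8.6%.
Debt: weight = 1521/5599.9 = 0.2716; after-tax cost = 8.28% × (1 − 0%) = 8.2800%.
WACC = 0.6279 × 5.8120% + 0.1005 × 8.6000% + 0.2716 × 8.2800% = 6.7626%.

6.76%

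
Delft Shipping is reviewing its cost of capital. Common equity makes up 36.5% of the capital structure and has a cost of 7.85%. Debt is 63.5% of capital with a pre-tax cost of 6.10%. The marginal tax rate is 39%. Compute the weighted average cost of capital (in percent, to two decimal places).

5.23%

After-tax cost of debt = 6.1% × (1 − 39%) = 3.7210%.
WACC = 0.365 × 7.8500% + 0.635 × 3.7210% = 5.2281%.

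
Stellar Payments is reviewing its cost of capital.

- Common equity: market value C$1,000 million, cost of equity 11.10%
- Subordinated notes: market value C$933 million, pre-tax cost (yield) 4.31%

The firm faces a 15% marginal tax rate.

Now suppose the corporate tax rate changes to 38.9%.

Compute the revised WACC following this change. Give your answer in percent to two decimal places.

7.01%

After the change:
Total capital V = 1000 + 933 = 1933.
Equity: weight = 1000/1933 = 0.5173; cost = 11.1%.
Subordinated notes: weight = 933/1933 = 0.4827; after-tax cost = 4.31% × (1 − 38.9%) = 2.6334%.
WACC = 0.5173 × 11.1000% + 0.4827 × 2.6334% = 7.0134%.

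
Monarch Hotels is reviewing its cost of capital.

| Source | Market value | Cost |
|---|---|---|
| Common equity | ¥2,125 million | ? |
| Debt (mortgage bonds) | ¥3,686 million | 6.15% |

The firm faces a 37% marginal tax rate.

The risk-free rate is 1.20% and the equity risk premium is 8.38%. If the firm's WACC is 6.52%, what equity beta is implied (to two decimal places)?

Total capital V = 2125 + 3686 = 5811.
Equity weight = 2125/5811 = 0.3657.
Mortgage bonds weight = 3686/5811 = 0.6343.
Debt contribution = 0.6343 × 6.15% × (1 − 37%) = 2.4577%.
Required equity contribution = 6.52% − 2.4577% = 4.0623%  ⇒  Re = 11.1089%.
CAPM: 11.1089% = 1.2% + β × 8.38%  ⇒  β = 1.1824.

1.18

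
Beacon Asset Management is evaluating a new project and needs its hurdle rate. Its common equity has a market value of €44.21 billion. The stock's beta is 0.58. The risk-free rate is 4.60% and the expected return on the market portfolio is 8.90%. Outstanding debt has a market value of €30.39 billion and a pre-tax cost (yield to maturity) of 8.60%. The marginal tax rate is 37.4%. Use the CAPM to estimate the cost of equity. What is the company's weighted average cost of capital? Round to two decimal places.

6.40%

Market risk premium = 8.9% − 4.6% = 4.3%.
Cost of equity via CAPM: Re = 4.6% + 0.58 × 4.3% = 7.0940%.
Total capital V = 44.21 + 30.39 = 74.6.
Equity: weight = 44.21/74.6 = 0.5926; cost = 7.094%.
Debt: weight = 30.39/74.6 = 0.4074; after-tax cost = 8.6% × (1 − 37.4%) = 5.3836%.
WACC = 0.5926 × 7.0940% + 0.4074 × 5.3836% = 6.3972%.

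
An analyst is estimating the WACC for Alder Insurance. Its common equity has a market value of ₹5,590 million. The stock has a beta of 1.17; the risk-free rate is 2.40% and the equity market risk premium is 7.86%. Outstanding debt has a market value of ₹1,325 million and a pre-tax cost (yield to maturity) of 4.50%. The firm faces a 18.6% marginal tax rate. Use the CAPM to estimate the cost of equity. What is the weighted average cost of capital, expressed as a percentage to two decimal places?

Cost of equity via CAPM: Re = 2.4% + 1.17 × 7.86% = 11.5962%.
Total capital V = 5590 + 1325 = 6915.
Equity: weight = 5590/6915 = 0.8084; cost = 11.5962%.
Debt: weight = 1325/6915 = 0.1916; after-tax cost = 4.5% × (1 − 18.6%) = 3.6630%.
WACC = 0.8084 × 11.5962% + 0.1916 × 3.6630% = 10.0761%.

10.08%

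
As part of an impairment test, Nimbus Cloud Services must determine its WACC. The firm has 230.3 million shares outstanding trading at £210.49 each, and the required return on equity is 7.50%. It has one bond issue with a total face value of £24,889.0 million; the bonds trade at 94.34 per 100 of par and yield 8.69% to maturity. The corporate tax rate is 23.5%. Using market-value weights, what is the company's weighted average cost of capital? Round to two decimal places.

Market value of equity E = 210.49 × 230.3m = 48475.847m. Market value of debt D = 24889m × 94.34/100 = 23480.2826m.
Total capital V = 48475.847 + 23480.2826 = 71956.1296.
Equity: weight = 48475.847/71956.1296 = 0.6737; cost = 7.5%.
Bonds outstanding: weight = 23480.2826/71956.1296 = 0.3263; after-tax cost = 8.69% × (1 − 23.5%) = 6.6479%.
WACC = 0.6737 × 7.5000% + 0.3263 × 6.6479% = 7.2219%.

7.22%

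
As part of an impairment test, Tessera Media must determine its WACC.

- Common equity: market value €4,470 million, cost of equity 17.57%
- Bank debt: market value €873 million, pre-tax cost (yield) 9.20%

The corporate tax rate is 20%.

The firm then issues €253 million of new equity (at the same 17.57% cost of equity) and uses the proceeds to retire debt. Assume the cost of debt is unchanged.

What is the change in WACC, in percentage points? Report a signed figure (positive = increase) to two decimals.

Current WACC:
Total capital V = 4470 + 873 = 5343.
Equity: weight = 4470/5343 = 0.8366; cost = 17.57%.
Bank debt: weight = 873/5343 = 0.1634; after-tax cost = 9.2% × (1 − 20%) = 7.3600%.
WACC = 0.8366 × 17.5700% + 0.1634 × 7.3600% = 15.9018%.
After the change:
Total capital V = 4723 + 620 = 5343.
Equity: weight = 4723/5343 = 0.8840; cost = 17.57%.
Bank debt: weight = 620/5343 = 0.1160; after-tax cost = 9.2% × (1 − 20%) = 7.3600%.
WACC = 0.8840 × 17.5700% + 0.1160 × 7.3600% = 16.3852%.
Change in WACC = 16.3852% − 15.9018% = 0.4835 pp.

+0.48 pp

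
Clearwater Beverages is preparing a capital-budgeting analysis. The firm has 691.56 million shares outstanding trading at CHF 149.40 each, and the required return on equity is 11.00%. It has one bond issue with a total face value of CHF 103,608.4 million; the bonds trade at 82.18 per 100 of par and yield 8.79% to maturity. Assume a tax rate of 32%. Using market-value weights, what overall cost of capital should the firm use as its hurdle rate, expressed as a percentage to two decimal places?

Market value of equity E = 149.4 × 691.56m = 103319.064m. Market value of debt D = 103608.4m × 82.18/100 = 85145.38312m.
Total capital V = 103319.064 + 85145.38312 = 188464.44712.
Equity: weight = 103319.064/188464.44712 = 0.5482; cost = 11%.
Bonds outstanding: weight = 85145.38312/188464.44712 = 0.4518; after-tax cost = 8.79% × (1 − 32%) = 5.9772%.
WACC = 0.5482 × 11.0000% + 0.4518 × 5.9772% = 8.7308%.

8.73%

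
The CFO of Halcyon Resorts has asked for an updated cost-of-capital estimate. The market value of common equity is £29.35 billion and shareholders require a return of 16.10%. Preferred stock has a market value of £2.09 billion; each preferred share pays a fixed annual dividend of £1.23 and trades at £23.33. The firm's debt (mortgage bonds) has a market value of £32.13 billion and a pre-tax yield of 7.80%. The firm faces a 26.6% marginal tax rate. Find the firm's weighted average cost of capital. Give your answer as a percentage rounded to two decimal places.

Cost of preferred: Rp = 1.23 / 23.33 = 5.2722%.
Total capital V = 29.35 + 2.09 + 32.13 = 63.57.
Equity: weight = 29.35/63.57 = 0.4617; cost = 16.1%.
Preferred: weight = 2.09/63.57 = 0.0329; cost = 5.2722%.
Mortgage bonds: weight = 32.13/63.57 = 0.5054; after-tax cost = 7.8% × (1 − 26.6%) = 5.7252%.
WACC = 0.4617 × 16.1000% + 0.0329 × 5.2722% + 0.5054 × 5.7252% = 10.5003%.

10.50%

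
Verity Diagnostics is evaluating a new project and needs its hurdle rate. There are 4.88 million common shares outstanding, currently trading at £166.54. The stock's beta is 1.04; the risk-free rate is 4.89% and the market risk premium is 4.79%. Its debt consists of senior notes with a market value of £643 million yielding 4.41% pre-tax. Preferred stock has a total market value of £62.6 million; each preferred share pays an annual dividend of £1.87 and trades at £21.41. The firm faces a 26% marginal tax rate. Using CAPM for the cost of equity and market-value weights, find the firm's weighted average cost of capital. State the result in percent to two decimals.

Cost of equity via CAPM: Re = 4.89% + 1.04 × 4.79% = 9.8716%.
Cost of preferred: Rp = 1.87 / 21.41 = 8.7342%.
Market value of equity E = 166.54 × 4.88m = 812.7152m.
Total capital V = 812.7152 + 62.6 + 643 = 1518.3152.
Equity: weight = 812.7152/1518.3152 = 0.5353; cost = 9.8716%.
Preferred: weight = 62.6/1518.3152 = 0.0412; cost = 8.7342%.
Senior notes: weight = 643/1518.3152 = 0.4235; after-tax cost = 4.41% × (1 − 26%) = 3.2634%.
WACC = 0.5353 × 9.8716% + 0.0412 × 8.7342% + 0.4235 × 3.2634% = 7.0262%.

7.03%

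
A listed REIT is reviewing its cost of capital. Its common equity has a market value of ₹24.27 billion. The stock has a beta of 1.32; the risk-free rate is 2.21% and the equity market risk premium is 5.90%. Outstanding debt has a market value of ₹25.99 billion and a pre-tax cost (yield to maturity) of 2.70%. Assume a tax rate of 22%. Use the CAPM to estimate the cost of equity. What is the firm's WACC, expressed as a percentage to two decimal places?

Cost of equity via CAPM: Re = 2.21% + 1.32 × 5.9% = 9.9980%.
Total capital V = 24.27 + 25.99 = 50.26.
Equity: weight = 24.27/50.26 = 0.4829; cost = 9.998%.
Debt: weight = 25.99/50.26 = 0.5171; after-tax cost = 2.7% × (1 − 22%) = 2.1060%.
WACC = 0.4829 × 9.9980% + 0.5171 × 2.1060% = 5.9170%.

5.92%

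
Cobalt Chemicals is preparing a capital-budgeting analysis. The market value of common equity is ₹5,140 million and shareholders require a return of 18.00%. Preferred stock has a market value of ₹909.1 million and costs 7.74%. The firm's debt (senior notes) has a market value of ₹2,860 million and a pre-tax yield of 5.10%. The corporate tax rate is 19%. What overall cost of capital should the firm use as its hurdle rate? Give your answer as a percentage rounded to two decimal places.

12.50%

Total capital V = 5140 + 909.1 + 2860 = 8909.1.
Equity: weight = 5140/8909.1 = 0.5769; cost = 18%.
Preferred: weight = 909.1/8909.1 = 0.1020; cost = 7.74%.
Senior notes: weight = 2860/8909.1 = 0.3210; after-tax cost = 5.1% × (1 − 19%) = 4.1310%.
WACC = 0.5769 × 18.0000% + 0.1020 × 7.7400% + 0.3210 × 4.1310% = 12.5008%.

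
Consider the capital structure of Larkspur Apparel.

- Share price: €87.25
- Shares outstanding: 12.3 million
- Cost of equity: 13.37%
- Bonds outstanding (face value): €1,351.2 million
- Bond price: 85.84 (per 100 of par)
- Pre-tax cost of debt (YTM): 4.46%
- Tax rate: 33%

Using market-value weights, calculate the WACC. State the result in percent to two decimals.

Market value of equity E = 87.25 × 12.3m = 1073.175m. Market value of debt D = 1351.2m × 85.84/100 = 1159.87008m.
Total capital V = 1073.175 + 1159.87008 = 2233.04508.
Equity: weight = 1073.175/2233.04508 = 0.4806; cost = 13.37%.
Bonds outstanding: weight = 1159.87008/2233.04508 = 0.5194; after-tax cost = 4.46% × (1 − 33%) = 2.9882%.
WACC = 0.4806 × 13.3700% + 0.5194 × 2.9882% = 7.9776%.

7.98%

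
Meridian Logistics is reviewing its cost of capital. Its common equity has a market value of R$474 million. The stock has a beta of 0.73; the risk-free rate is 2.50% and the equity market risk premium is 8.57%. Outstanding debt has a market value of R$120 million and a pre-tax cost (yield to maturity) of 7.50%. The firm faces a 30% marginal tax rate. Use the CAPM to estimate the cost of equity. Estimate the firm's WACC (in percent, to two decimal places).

8.05%

Cost of equity via CAPM: Re = 2.5% + 0.73 × 8.57% = 8.7561%.
Total capital V = 474 + 120 = 594.
Equity: weight = 474/594 = 0.7980; cost = 8.7561%.
Debt: weight = 120/594 = 0.2020; after-tax cost = 7.5% × (1 − 30%) = 5.2500%.
WACC = 0.7980 × 8.7561% + 0.2020 × 5.2500% = 8.0478%.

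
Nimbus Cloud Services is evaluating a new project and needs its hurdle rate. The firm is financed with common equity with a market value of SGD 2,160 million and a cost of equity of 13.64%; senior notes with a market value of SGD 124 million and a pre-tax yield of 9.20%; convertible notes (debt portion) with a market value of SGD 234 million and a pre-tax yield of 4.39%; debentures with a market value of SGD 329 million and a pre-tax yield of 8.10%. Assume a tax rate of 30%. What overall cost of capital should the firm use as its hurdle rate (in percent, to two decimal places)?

11.54%

Total capital V = 2160 + 124 + 234 + 329 = 2847.
Equity: weight = 2160/2847 = 0.7587; cost = 13.64%.
Senior notes: weight = 124/2847 = 0.0436; after-tax cost = 9.2% × (1 − 30%) = 6.4400%.
Convertible notes (debt portion): weight = 234/2847 = 0.0822; after-tax cost = 4.39% × (1 − 30%) = 3.0730%.
Debentures: weight = 329/2847 = 0.1156; after-tax cost = 8.1% × (1 − 30%) = 5.6700%.
WACC = 0.7587 × 13.6400% + 0.0436 × 6.4400% + 0.0822 × 3.0730% + 0.1156 × 5.6700% = 11.5369%.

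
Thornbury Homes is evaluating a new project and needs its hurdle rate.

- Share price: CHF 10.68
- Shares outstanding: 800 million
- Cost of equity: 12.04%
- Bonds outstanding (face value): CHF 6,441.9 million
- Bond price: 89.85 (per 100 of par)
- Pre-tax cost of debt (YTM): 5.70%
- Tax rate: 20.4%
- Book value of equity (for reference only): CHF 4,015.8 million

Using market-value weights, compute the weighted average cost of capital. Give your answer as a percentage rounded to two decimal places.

9.01%

Market value of equity E = 10.68 × 800m = 8544m. Market value of debt D = 6441.9m × 89.85/100 = 5788.04715m.
Total capital V = 8544 + 5788.04715 = 14332.04715.
Equity: weight = 8544/14332.04715 = 0.5961; cost = 12.04%.
Bonds outstanding: weight = 5788.04715/14332.04715 = 0.4039; after-tax cost = 5.7% × (1 − 20.4%) = 4.5372%.
WACC = 0.5961 × 12.0400% + 0.4039 × 4.5372% = 9.0100%.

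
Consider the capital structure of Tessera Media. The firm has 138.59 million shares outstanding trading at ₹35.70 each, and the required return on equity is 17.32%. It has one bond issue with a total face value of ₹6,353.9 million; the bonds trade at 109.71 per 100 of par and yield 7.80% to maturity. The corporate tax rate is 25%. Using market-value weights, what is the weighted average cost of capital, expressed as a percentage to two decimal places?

Market value of equity E = 35.7 × 138.59m = 4947.663m. Market value of debt D = 6353.9m × 109.71/100 = 6970.86369m.
Total capital V = 4947.663 + 6970.86369 = 11918.52669.
Equity: weight = 4947.663/11918.52669 = 0.4151; cost = 17.32%.
Bonds outstanding: weight = 6970.86369/11918.52669 = 0.5849; after-tax cost = 7.8% × (1 − 25%) = 5.8500%.
WACC = 0.4151 × 17.3200% + 0.5849 × 5.8500% = 10.6115%.

10.61%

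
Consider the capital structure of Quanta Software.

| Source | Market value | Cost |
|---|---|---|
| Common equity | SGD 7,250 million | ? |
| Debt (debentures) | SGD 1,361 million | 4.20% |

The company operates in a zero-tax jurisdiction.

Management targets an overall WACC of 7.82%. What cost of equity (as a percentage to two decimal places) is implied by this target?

8.50%

Total capital V = 7250 + 1361 = 8611.
Equity weight = 7250/8611 = 0.8419.
Debentures weight = 1361/8611 = 0.1581.
Debt contribution = 0.1581 × 4.2% × (1 − 0%) = 0.6638%.
Required equity contribution = 7.82% − 0.6638% = 7.1562%.
Re = 7.1562% / 0.8419 = 8.4996%.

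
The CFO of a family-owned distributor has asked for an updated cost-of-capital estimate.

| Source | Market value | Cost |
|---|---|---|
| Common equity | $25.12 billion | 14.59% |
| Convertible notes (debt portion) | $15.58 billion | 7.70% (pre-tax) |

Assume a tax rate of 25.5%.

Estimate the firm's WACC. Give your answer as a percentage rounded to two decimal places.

Total capital V = 25.12 + 15.58 = 40.7.
Equity: weight = 25.12/40.7 = 0.6172; cost = 14.59%.
Convertible notes (debt portion): weight = 15.58/40.7 = 0.3828; after-tax cost = 7.7% × (1 − 25.5%) = 5.7365%.
WACC = 0.6172 × 14.5900% + 0.3828 × 5.7365% = 11.2009%.

11.20%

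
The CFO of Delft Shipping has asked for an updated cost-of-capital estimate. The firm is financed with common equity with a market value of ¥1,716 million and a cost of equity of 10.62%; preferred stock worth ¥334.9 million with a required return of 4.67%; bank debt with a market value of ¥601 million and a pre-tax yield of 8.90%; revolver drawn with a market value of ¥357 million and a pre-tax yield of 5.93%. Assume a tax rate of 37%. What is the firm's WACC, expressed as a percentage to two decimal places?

Total capital V = 1716 + 334.9 + 601 + 357 = 3008.9.
Equity: weight = 1716/3008.9 = 0.5703; cost = 10.62%.
Preferred: weight = 334.9/3008.9 = 0.1113; cost = 4.67%.
Bank debt: weight = 601/3008.9 = 0.1997; after-tax cost = 8.9% × (1 − 37%) = 5.6070%.
Revolver drawn: weight = 357/3008.9 = 0.1186; after-tax cost = 5.93% × (1 − 37%) = 3.7359%.
WACC = 0.5703 × 10.6200% + 0.1113 × 4.6700% + 0.1997 × 5.6070% + 0.1186 × 3.7359% = 8.1397%.

8.14%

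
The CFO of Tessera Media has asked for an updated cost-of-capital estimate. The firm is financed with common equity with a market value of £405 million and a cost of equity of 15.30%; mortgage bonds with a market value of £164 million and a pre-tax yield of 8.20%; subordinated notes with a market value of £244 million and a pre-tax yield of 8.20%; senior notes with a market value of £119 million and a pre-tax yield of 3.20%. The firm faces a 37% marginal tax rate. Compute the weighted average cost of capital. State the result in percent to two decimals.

9.17%

Total capital V = 405 + 164 + 244 + 119 = 932.
Equity: weight = 405/932 = 0.4345; cost = 15.3%.
Mortgage bonds: weight = 164/932 = 0.1760; after-tax cost = 8.2% × (1 − 37%) = 5.1660%.
Subordinated notes: weight = 244/932 = 0.2618; after-tax cost = 8.2% × (1 − 37%) = 5.1660%.
Senior notes: weight = 119/932 = 0.1277; after-tax cost = 3.2% × (1 − 37%) = 2.0160%.
WACC = 0.4345 × 15.3000% + 0.1760 × 5.1660% + 0.2618 × 5.1660% + 0.1277 × 2.0160% = 9.1675%.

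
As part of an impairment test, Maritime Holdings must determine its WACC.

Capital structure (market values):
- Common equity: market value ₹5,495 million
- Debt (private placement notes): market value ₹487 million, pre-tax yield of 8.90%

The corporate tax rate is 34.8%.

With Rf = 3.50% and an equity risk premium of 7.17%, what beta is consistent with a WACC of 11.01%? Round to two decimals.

Total capital V = 5495 + 487 = 5982.
Equity weight = 5495/5982 = 0.9186.
Private placement notes weight = 487/5982 = 0.0814.
Debt contribution = 0.0814 × 8.9% × (1 − 34.8%) = 0.4724%.
Required equity contribution = 11.01% − 0.4724% = 10.5376%  ⇒  Re = 11.4715%.
CAPM: 11.4715% = 3.5% + β × 7.17%  ⇒  β = 1.1118.

1.11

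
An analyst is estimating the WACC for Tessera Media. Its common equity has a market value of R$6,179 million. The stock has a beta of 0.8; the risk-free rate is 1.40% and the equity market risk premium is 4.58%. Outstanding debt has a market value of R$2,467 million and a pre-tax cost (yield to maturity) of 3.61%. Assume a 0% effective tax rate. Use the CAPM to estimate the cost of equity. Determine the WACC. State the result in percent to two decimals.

Cost of equity via CAPM: Re = 1.4% + 0.8 × 4.58% = 5.0640%.
Total capital V = 6179 + 2467 = 8646.
Equity: weight = 6179/8646 = 0.7147; cost = 5.064%.
Debt: weight = 2467/8646 = 0.2853; after-tax cost = 3.61% × (1 − 0%) = 3.6100%.
WACC = 0.7147 × 5.0640% + 0.2853 × 3.6100% = 4.6491%.

4.65%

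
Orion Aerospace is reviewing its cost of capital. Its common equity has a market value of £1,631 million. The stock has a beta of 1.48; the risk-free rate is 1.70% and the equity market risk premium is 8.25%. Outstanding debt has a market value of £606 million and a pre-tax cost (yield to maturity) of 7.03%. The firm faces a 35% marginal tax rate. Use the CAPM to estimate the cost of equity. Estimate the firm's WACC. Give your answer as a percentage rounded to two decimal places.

11.38%

Cost of equity via CAPM: Re = 1.7% + 1.48 × 8.25% = 13.9100%.
Total capital V = 1631 + 606 = 2237.
Equity: weight = 1631/2237 = 0.7291; cost = 13.91%.
Debt: weight = 606/2237 = 0.2709; after-tax cost = 7.03% × (1 − 35%) = 4.5695%.
WACC = 0.7291 × 13.9100% + 0.2709 × 4.5695% = 11.3797%.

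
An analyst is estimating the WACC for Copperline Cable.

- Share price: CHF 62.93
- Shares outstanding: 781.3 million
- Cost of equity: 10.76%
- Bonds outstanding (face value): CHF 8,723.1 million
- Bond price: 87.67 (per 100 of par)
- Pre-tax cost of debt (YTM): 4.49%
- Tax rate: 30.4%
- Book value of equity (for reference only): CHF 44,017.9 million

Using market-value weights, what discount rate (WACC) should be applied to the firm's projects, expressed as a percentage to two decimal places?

Market value of equity E = 62.93 × 781.3m = 49167.209m. Market value of debt D = 8723.1m × 87.67/100 = 7647.54177m.
Total capital V = 49167.209 + 7647.54177 = 56814.75077.
Equity: weight = 49167.209/56814.75077 = 0.8654; cost = 10.76%.
Bonds outstanding: weight = 7647.54177/56814.75077 = 0.1346; after-tax cost = 4.49% × (1 − 30.4%) = 3.1250%.
WACC = 0.8654 × 10.7600% + 0.1346 × 3.1250% = 9.7323%.

9.73%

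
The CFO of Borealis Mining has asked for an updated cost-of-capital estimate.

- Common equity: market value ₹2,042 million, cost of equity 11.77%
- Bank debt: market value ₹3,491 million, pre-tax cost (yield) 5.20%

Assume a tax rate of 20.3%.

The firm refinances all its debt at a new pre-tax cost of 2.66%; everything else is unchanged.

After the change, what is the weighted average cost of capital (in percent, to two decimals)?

5.68%

After the change:
Total capital V = 2042 + 3491 = 5533.
Equity: weight = 2042/5533 = 0.3691; cost = 11.77%.
Bank debt: weight = 3491/5533 = 0.6309; after-tax cost = 2.66% × (1 − 20.3%) = 2.1200%.
WACC = 0.3691 × 11.7700% + 0.6309 × 2.1200% = 5.6814%.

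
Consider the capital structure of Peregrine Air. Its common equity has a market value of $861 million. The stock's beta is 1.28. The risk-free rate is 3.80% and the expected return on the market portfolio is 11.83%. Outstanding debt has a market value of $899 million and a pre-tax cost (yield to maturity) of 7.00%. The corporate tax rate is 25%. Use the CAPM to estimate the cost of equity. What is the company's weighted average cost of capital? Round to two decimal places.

Market risk premium = 11.83% − 3.8% = 8.03%.
Cost of equity via CAPM: Re = 3.8% + 1.28 × 8.03% = 14.0784%.
Total capital V = 861 + 899 = 1760.
Equity: weight = 861/1760 = 0.4892; cost = 14.0784%.
Debt: weight = 899/1760 = 0.5108; after-tax cost = 7% × (1 − 25%) = 5.2500%.
WACC = 0.4892 × 14.0784% + 0.5108 × 5.2500% = 9.5689%.

9.57%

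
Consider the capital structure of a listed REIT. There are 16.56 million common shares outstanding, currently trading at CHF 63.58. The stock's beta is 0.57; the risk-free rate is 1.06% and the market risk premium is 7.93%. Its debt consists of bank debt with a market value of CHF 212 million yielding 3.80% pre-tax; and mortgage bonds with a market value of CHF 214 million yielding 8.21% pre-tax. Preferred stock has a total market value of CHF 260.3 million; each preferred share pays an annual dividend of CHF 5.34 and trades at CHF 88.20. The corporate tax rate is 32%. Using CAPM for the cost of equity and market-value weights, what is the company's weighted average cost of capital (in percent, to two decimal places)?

Cost of equity via CAPM: Re = 1.06% + 0.57 × 7.93% = 5.5801%.
Cost of preferred: Rp = 5.34 / 88.2 = 6.0544%.
Market value of equity E = 63.58 × 16.56m = 1052.8848m.
Total capital V = 1052.8848 + 260.3 + 212 + 214 = 1739.1848.
Equity: weight = 1052.8848/1739.1848 = 0.6054; cost = 5.5801%.
Preferred: weight = 260.3/1739.1848 = 0.1497; cost = 6.0544%.
Bank debt: weight = 212/1739.1848 = 0.1219; after-tax cost = 3.8% × (1 − 32%) = 2.5840%.
Mortgage bonds: weight = 214/1739.1848 = 0.1230; after-tax cost = 8.21% × (1 − 32%) = 5.5828%.
WACC = 0.6054 × 5.5801% + 0.1497 × 6.0544% + 0.1219 × 2.5840% + 0.1230 × 5.5828% = 5.2862%.

5.29%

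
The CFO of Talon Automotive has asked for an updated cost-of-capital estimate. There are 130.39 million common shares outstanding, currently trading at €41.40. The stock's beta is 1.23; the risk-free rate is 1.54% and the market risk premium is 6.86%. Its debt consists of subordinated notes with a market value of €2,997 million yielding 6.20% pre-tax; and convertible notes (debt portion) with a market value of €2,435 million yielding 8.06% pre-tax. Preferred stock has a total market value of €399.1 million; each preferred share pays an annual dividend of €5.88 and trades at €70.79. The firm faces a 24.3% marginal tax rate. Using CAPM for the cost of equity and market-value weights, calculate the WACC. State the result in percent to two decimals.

Cost of equity via CAPM: Re = 1.54% + 1.23 × 6.86% = 9.9778%.
Cost of preferred: Rp = 5.88 / 70.79 = 8.3063%.
Market value of equity E = 41.4 × 130.39m = 5398.146m.
Total capital V = 5398.146 + 399.1 + 2997 + 2435 = 11229.246.
Equity: weight = 5398.146/11229.246 = 0.4807; cost = 9.9778%.
Preferred: weight = 399.1/11229.246 = 0.0355; cost = 8.3063%.
Subordinated notes: weight = 2997/11229.246 = 0.2669; after-tax cost = 6.2% × (1 − 24.3%) = 4.6934%.
Convertible notes (debt portion): weight = 2435/11229.246 = 0.2168; after-tax cost = 8.06% × (1 − 24.3%) = 6.1014%.
WACC = 0.4807 × 9.9778% + 0.0355 × 8.3063% + 0.2669 × 4.6934% + 0.2168 × 6.1014% = 7.6675%.

7.67%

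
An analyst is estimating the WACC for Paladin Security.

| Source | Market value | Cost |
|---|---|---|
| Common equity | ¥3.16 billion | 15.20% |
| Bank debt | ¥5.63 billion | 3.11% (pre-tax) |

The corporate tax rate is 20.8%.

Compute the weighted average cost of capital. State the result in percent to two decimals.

Total capital V = 3.16 + 5.63 = 8.79.
Equity: weight = 3.16/8.79 = 0.3595; cost = 15.2%.
Bank debt: weight = 5.63/8.79 = 0.6405; after-tax cost = 3.11% × (1 − 20.8%) = 2.4631%.
WACC = 0.3595 × 15.2000% + 0.6405 × 2.4631% = 7.0420%.

7.04%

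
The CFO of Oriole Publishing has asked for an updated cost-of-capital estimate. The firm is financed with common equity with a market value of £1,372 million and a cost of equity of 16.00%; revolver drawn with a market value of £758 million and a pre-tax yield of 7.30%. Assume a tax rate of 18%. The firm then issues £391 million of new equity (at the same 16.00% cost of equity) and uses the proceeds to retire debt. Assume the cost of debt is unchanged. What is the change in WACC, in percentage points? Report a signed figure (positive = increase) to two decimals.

+1.84 pp

Current WACC:
Total capital V = 1372 + 758 = 2130.
Equity: weight = 1372/2130 = 0.6441; cost = 16%.
Revolver drawn: weight = 758/2130 = 0.3559; after-tax cost = 7.3% × (1 − 18%) = 5.9860%.
WACC = 0.6441 × 16.0000% + 0.3559 × 5.9860% = 12.4363%.
After the change:
Total capital V = 1763 + 367 = 2130.
Equity: weight = 1763/2130 = 0.8277; cost = 16%.
Revolver drawn: weight = 367/2130 = 0.1723; after-tax cost = 7.3% × (1 − 18%) = 5.9860%.
WACC = 0.8277 × 16.0000% + 0.1723 × 5.9860% = 14.2746%.
Change in WACC = 14.2746% − 12.4363% = 1.8383 pp.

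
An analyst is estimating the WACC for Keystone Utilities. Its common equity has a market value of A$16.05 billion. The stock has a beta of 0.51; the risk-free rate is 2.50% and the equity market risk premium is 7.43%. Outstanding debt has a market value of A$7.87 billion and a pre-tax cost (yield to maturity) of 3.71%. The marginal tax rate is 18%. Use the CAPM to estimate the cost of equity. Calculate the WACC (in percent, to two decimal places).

5.22%

Cost of equity via CAPM: Re = 2.5% + 0.51 × 7.43% = 6.2893%.
Total capital V = 16.05 + 7.87 = 23.92.
Equity: weight = 16.05/23.92 = 0.6710; cost = 6.2893%.
Debt: weight = 7.87/23.92 = 0.3290; after-tax cost = 3.71% × (1 − 18%) = 3.0422%.
WACC = 0.6710 × 6.2893% + 0.3290 × 3.0422% = 5.2210%.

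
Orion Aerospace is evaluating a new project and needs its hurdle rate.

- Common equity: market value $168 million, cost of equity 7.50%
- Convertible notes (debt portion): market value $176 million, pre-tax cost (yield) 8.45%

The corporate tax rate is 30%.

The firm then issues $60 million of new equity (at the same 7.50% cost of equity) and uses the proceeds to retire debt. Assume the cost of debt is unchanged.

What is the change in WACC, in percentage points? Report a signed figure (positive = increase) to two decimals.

Current WACC:
Total capital V = 168 + 176 = 344.
Equity: weight = 168/344 = 0.4884; cost = 7.5%.
Convertible notes (debt portion): weight = 176/344 = 0.5116; after-tax cost = 8.45% × (1 − 30%) = 5.9150%.
WACC = 0.4884 × 7.5000% + 0.5116 × 5.9150% = 6.6891%.
After the change:
Total capital V = 228 + 116 = 344.
Equity: weight = 228/344 = 0.6628; cost = 7.5%.
Convertible notes (debt portion): weight = 116/344 = 0.3372; after-tax cost = 8.45% × (1 − 30%) = 5.9150%.
WACC = 0.6628 × 7.5000% + 0.3372 × 5.9150% = 6.9655%.
Change in WACC = 6.9655% − 6.6891% = 0.2765 pp.

+0.28 pp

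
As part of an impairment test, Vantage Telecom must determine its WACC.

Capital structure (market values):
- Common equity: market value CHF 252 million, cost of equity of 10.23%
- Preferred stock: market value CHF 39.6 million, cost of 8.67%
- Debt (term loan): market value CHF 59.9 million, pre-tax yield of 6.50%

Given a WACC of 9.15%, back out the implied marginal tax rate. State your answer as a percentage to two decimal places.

24.25%

Total capital V = 252 + 39.6 + 59.9 = 351.5.
Equity weight = 252/351.5 = 0.7169.
Preferred weight = 39.6/351.5 = 0.1127.
Term loan weight = 59.9/351.5 = 0.1704.
Equity contribution = 0.7169 × 10.23% = 7.3342%.
Preferred contribution = 0.1127 × 8.67% = 0.9768%.
Debt contribution must be 9.15% − 8.3109% = 0.8391%.
0.1704 × 6.5% × (1 − T) = 0.8391%  ⇒  (1 − T) = 0.7575.
T = 24.2499%.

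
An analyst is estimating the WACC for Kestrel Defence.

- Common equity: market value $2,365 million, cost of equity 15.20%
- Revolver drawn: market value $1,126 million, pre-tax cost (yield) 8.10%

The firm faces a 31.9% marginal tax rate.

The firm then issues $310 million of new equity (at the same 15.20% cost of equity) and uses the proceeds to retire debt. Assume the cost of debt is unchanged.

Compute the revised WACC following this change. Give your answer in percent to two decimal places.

After the change:
Total capital V = 2675 + 816 = 3491.
Equity: weight = 2675/3491 = 0.7663; cost = 15.2%.
Revolver drawn: weight = 816/3491 = 0.2337; after-tax cost = 8.1% × (1 − 31.9%) = 5.5161%.
WACC = 0.7663 × 15.2000% + 0.2337 × 5.5161% = 12.9364%.

12.94%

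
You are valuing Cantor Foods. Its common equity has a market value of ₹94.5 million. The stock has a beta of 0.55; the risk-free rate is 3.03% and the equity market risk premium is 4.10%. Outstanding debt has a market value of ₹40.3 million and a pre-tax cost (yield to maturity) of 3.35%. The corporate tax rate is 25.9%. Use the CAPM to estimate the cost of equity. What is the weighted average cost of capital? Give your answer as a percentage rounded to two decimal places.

4.45%

Cost of equity via CAPM: Re = 3.03% + 0.55 × 4.1% = 5.2850%.
Total capital V = 94.5 + 40.3 = 134.8.
Equity: weight = 94.5/134.8 = 0.7010; cost = 5.285%.
Debt: weight = 40.3/134.8 = 0.2990; after-tax cost = 3.35% × (1 − 25.9%) = 2.4823%.
WACC = 0.7010 × 5.2850% + 0.2990 × 2.4823% = 4.4471%.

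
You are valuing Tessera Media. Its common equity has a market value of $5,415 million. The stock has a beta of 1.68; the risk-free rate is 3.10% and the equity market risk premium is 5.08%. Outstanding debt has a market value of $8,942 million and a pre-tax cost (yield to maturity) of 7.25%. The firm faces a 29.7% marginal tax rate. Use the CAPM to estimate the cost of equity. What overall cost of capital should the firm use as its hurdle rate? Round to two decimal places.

7.56%

Cost of equity via CAPM: Re = 3.1% + 1.68 × 5.08% = 11.6344%.
Total capital V = 5415 + 8942 = 14357.
Equity: weight = 5415/14357 = 0.3772; cost = 11.6344%.
Debt: weight = 8942/14357 = 0.6228; after-tax cost = 7.25% × (1 − 29.7%) = 5.0968%.
WACC = 0.3772 × 11.6344% + 0.6228 × 5.0968% = 7.5625%.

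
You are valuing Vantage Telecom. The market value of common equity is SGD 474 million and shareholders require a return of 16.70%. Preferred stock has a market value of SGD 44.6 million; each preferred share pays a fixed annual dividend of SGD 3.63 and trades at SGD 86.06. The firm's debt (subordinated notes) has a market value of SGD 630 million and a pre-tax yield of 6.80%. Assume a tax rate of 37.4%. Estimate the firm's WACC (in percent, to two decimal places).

Cost of preferred: Rp = 3.63 / 86.06 = 4.2180%.
Total capital V = 474 + 44.6 + 630 = 1148.6.
Equity: weight = 474/1148.6 = 0.4127; cost = 16.7%.
Preferred: weight = 44.6/1148.6 = 0.0388; cost = 4.218%.
Subordinated notes: weight = 630/1148.6 = 0.5485; after-tax cost = 6.8% × (1 − 37.4%) = 4.2568%.
WACC = 0.4127 × 16.7000% + 0.0388 × 4.2180% + 0.5485 × 4.2568% = 9.3903%.

9.39%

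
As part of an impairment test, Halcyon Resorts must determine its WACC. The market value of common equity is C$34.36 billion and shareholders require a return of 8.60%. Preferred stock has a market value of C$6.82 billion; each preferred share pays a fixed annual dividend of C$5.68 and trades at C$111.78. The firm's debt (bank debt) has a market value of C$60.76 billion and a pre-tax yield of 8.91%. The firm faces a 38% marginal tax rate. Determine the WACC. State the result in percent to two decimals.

Cost of preferred: Rp = 5.68 / 111.78 = 5.0814%.
Total capital V = 34.36 + 6.82 + 60.76 = 101.94.
Equity: weight = 34.36/101.94 = 0.3371; cost = 8.6%.
Preferred: weight = 6.82/101.94 = 0.0669; cost = 5.0814%.
Bank debt: weight = 60.76/101.94 = 0.5960; after-tax cost = 8.91% × (1 − 38%) = 5.5242%.
WACC = 0.3371 × 8.6000% + 0.0669 × 5.0814% + 0.5960 × 5.5242% = 6.5313%.

6.53%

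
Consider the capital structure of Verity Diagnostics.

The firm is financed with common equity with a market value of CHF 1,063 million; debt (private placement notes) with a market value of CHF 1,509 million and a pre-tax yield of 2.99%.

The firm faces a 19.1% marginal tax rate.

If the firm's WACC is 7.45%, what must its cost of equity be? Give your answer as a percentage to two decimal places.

14.59%

Total capital V = 1063 + 1509 = 2572.
Equity weight = 1063/2572 = 0.4133.
Private placement notes weight = 1509/2572 = 0.5867.
Debt contribution = 0.5867 × 2.99% × (1 − 19.1%) = 1.4192%.
Required equity contribution = 7.45% − 1.4192% = 6.0308%.
Re = 6.0308% / 0.4133 = 14.5920%.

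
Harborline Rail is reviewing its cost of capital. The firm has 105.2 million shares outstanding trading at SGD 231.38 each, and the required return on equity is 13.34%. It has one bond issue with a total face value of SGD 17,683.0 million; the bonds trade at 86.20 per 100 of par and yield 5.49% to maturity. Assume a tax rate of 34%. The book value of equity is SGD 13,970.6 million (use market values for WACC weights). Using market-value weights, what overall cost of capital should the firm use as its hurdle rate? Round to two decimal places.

9.60%

Market value of equity E = 231.38 × 105.2m = 24341.176m. Market value of debt D = 17683m × 86.2/100 = 15242.746m.
Total capital V = 24341.176 + 15242.746 = 39583.922.
Equity: weight = 24341.176/39583.922 = 0.6149; cost = 13.34%.
Bonds outstanding: weight = 15242.746/39583.922 = 0.3851; after-tax cost = 5.49% × (1 − 34%) = 3.6234%.
WACC = 0.6149 × 13.3400% + 0.3851 × 3.6234% = 9.5984%.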